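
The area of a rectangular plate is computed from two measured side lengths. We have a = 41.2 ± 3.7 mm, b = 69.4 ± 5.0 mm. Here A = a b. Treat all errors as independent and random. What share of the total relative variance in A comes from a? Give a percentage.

60.8%

(δA/A)² = (1·δa/a)² + (1·δb/b)²
  a term: (1×0.0898)² = 0.00807
  b term: (1×0.0720)² = 0.00519
Total = 0.0133. Share from a = 0.00807/0.0133 = 0.608.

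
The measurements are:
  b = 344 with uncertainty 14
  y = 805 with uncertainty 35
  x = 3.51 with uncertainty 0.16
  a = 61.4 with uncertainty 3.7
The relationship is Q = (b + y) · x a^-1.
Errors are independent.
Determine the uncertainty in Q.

5.41

Let u = b + y = 1150. δu = √(δb² + δy²) = √(196 + 1220) = 37.7, so δu/u = 0.0328.
Q is then a monomial in u, x, a:
δQ/Q = √((δu/u)² + (1·δx/x)² + (-1·δa/a)²) = √(0.00108 + 0.00208 + 0.00363) = 0.0824
Q = 65.7, so δQ = 0.0824 × 65.7 = 5.41.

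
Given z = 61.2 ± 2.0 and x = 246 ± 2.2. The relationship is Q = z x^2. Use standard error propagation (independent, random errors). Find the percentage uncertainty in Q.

Each factor contributes (exponent × relative error)² to (δQ/Q)²:
  (1·δz/z)² = (1×0.0327)² = 0.00107;  (2·δx/x)² = (2×0.00894)² = 0.000320
δQ/Q = √(0.00139) = 0.0373

3.73%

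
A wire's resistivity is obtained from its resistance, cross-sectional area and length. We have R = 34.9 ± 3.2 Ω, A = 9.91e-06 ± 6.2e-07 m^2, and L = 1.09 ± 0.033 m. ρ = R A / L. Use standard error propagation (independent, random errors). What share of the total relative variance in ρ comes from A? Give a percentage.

(δρ/ρ)² = (1·δR/R)² + (1·δA/A)² + (-1·δL/L)²
  R term: (1×0.0917)² = 0.00841
  A term: (1×0.0626)² = 0.00391
  L term: (-1×0.0303)² = 0.000917
Total = 0.0132. Share from A = 0.00391/0.0132 = 0.296.

29.6%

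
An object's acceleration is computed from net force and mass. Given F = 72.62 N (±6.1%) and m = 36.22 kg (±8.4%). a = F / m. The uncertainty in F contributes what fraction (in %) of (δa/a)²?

(δa/a)² = (1·δF/F)² + (-1·δm/m)²
  F term: (1×0.0610)² = 0.00372
  m term: (-1×0.0840)² = 0.00706
Total = 0.0108. Share from F = 0.00372/0.0108 = 0.345.

34.5%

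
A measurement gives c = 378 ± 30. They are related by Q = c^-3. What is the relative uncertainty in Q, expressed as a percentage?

23.8%

Each factor contributes (exponent × relative error)² to (δQ/Q)²:
  (-3·δc/c)² = (-3×0.0794)² = 0.0567
δQ/Q = √(0.0567) = 0.238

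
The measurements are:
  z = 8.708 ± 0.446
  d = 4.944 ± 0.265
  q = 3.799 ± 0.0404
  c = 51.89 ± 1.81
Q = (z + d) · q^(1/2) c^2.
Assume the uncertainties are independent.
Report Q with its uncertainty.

71650 ± 5700

Let u = z + d = 13.65. δu = √(δz² + δd²) = √(0.199 + 0.0702) = 0.519, so δu/u = 0.0380.
Q is then a monomial in u, q, c:
δQ/Q = √((δu/u)² + (½·δq/q)² + (2·δc/c)²) = √(0.00144 + 2.83e-05 + 0.00487) = 0.0796
Q = 71650, so δQ = 0.0796 × 71650 = 5700.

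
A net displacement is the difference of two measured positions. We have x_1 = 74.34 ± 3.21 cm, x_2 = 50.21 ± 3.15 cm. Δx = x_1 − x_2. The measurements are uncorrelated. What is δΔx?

4.50 cm

For a sum/difference, combine absolute errors in quadrature:
  (δx_1)² = 10.3;  (δx_2)² = 9.92
δΔx = √(20.2) = 4.50 cm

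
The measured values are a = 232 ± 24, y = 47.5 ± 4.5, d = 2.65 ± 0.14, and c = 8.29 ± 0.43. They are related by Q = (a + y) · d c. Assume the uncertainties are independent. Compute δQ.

703

Let u = a + y = 280. δu = √(δa² + δy²) = √(576 + 20.2) = 24.4, so δu/u = 0.0874.
Q is then a monomial in u, d, c:
δQ/Q = √((δu/u)² + (1·δd/d)² + (1·δc/c)²) = √(0.00763 + 0.00279 + 0.00269) = 0.115
Q = 6140, so δQ = 0.115 × 6140 = 703.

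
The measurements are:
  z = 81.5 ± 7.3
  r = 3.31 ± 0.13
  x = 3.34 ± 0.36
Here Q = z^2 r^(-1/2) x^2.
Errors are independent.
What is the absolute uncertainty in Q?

Each factor contributes (exponent × relative error)² to (δQ/Q)²:
  (2·δz/z)² = (2×0.0896)² = 0.0321;  (−½·δr/r)² = (-0.5×0.0393)² = 0.000386;  (2·δx/x)² = (2×0.108)² = 0.0465
δQ/Q = √(0.0789) = 0.281
Q = 40700, so δQ = 0.281 × 40700 = 11400.

11400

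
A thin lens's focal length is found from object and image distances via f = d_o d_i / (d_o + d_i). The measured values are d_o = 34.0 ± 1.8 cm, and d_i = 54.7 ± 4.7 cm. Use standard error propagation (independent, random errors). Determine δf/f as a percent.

∂f/∂d_o = (d_i/(d_o+d_i))² = 0.380;  ∂f/∂d_i = (d_o/(d_o+d_i))² = 0.147
δf = √((∂f/∂d_o · δd_o)² + (∂f/∂d_i · δd_i)²) = √(0.469 + 0.477) = 0.972 cm
f = 21.0 cm, so δf/f = 0.972/21.0 = 0.0464.

4.64%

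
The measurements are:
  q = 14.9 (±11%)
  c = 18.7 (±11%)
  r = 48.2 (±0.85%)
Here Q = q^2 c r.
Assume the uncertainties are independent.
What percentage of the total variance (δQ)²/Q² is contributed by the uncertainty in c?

(δQ/Q)² = (2·δq/q)² + (1·δc/c)² + (1·δr/r)²
  q term: (2×0.110)² = 0.0484
  c term: (1×0.110)² = 0.0121
  r term: (1×0.00850)² = 7.23e-05
Total = 0.0606. Share from c = 0.0121/0.0606 = 0.200.

20.0%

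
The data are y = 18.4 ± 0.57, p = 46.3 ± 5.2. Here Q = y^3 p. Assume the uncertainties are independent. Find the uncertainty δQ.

Relative error in a monomial: (δQ/Q)² = Σ (nᵢ · δxᵢ/xᵢ)².
  (3·δy/y)² = (3×0.0310)² = 0.00864;  (1·δp/p)² = (1×0.112)² = 0.0126
δQ/Q = √(0.0213) = 0.146
Q = 2.88e+05, so δQ = 0.146 × 2.88e+05 = 42000.

42000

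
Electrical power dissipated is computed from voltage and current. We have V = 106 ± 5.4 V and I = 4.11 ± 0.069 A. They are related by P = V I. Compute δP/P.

Relative error in a monomial: (δP/P)² = Σ (nᵢ · δxᵢ/xᵢ)².
  (1·δV/V)² = (1×0.0509)² = 0.00260;  (1·δI/I)² = (1×0.0168)² = 0.000282
δP/P = √(0.00288) = 0.0536

0.0536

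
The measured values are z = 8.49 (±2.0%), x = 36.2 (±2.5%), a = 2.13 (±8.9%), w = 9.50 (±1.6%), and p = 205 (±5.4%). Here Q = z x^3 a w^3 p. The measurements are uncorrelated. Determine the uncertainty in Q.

Relative error in a monomial: (δQ/Q)² = Σ (nᵢ · δxᵢ/xᵢ)².
  (1·δz/z)² = (1×0.0200)² = 0.000400;  (3·δx/x)² = (3×0.0250)² = 0.00563;  (1·δa/a)² = (1×0.0890)² = 0.00792;  (3·δw/w)² = (3×0.0160)² = 0.00230;  (1·δp/p)² = (1×0.0540)² = 0.00292
δQ/Q = √(0.0192) = 0.138
Q = 1.51e+11, so δQ = 0.138 × 1.51e+11 = 2.09e+10.

2.09e+10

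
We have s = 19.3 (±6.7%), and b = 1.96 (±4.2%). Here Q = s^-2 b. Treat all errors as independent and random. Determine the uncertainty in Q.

Since Q is a product/quotient, work with relative uncertainties:
  (-2·δs/s)² = (-2×0.0670)² = 0.0180;  (1·δb/b)² = (1×0.0420)² = 0.00176
δQ/Q = √(0.0197) = 0.140
Q = 0.00526, so δQ = 0.140 × 0.00526 = 0.000739.

0.000739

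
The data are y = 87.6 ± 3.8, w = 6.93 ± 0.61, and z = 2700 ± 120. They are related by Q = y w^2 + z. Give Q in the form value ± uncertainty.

Let p = y·w^2 = 4210. δp/p = √((1·δy/y)² + (2·δw/w)²) = √(0.00188 + 0.0310) = 0.181, so δp = 763.
Q = p + z: δQ = √(δp² + δz²) = √(5.82e+05 + 14400) = 772
Q = 6910.

6910 ± 772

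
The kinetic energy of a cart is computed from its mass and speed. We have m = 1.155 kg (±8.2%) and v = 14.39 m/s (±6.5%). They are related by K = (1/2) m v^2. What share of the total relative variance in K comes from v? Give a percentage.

71.5%

(δK/K)² = (1·δm/m)² + (2·δv/v)²
  m term: (1×0.0820)² = 0.00672
  v term: (2×0.0650)² = 0.0169
Total = 0.0236. Share from v = 0.0169/0.0236 = 0.715.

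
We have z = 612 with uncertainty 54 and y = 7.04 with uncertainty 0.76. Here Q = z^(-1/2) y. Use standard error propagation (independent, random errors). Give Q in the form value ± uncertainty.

0.285 ± 0.0332

Each factor contributes (exponent × relative error)² to (δQ/Q)²:
  (−½·δz/z)² = (-0.5×0.0882)² = 0.00195;  (1·δy/y)² = (1×0.108)² = 0.0117
δQ/Q = √(0.0136) = 0.117
Q = 0.285, so δQ = 0.117 × 0.285 = 0.0332.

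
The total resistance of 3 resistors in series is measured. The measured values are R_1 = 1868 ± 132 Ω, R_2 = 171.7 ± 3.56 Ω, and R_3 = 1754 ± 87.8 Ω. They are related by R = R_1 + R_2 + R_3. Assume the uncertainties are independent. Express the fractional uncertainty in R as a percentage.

4.18%

Sums and differences: (δR)² = Σ (cᵢ δxᵢ)².
  (δR_1)² = 17400;  (δR_2)² = 12.7;  (δR_3)² = 7710
δR = √(25100) = 159 Ω
R = 3794 Ω, so δR/R = 159/3794 = 0.0418.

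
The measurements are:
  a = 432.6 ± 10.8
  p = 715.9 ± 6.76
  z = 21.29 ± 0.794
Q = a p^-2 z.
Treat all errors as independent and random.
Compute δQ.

Products/powers → add relative errors in quadrature, weighted by exponent:
  (1·δa/a)² = (1×0.0250)² = 0.000623;  (-2·δp/p)² = (-2×0.00944)² = 0.000357;  (1·δz/z)² = (1×0.0373)² = 0.00139
δQ/Q = √(0.00237) = 0.0487
Q = 0.01797, so δQ = 0.0487 × 0.01797 = 0.000875.

0.000875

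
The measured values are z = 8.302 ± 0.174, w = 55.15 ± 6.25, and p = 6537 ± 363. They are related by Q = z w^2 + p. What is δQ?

Let h = z·w^2 = 25250. δh/h = √((1·δz/z)² + (2·δw/w)²) = √(0.000439 + 0.0514) = 0.228, so δh = 5750.
Q = h + p: δQ = √(δh² + δp²) = √(3.3e+07 + 1.32e+05) = 5760

5760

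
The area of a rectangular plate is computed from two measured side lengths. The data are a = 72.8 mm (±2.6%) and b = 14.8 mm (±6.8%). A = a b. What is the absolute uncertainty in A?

A is a product of powers, so relative uncertainties combine in quadrature:
  (1·δa/a)² = (1×0.0260)² = 0.000676;  (1·δb/b)² = (1×0.0680)² = 0.00462
δA/A = √(0.00530) = 0.0728
A = 1080 mm^2, so δA = 0.0728 × 1080 = 78.4 mm^2.

78.4 mm^2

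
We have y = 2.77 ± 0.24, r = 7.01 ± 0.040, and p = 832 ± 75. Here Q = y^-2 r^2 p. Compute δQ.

1040

Q is a product of powers, so relative uncertainties combine in quadrature:
  (-2·δy/y)² = (-2×0.0866)² = 0.0300;  (2·δr/r)² = (2×0.00571)² = 0.000130;  (1·δp/p)² = (1×0.0901)² = 0.00813
δQ/Q = √(0.0383) = 0.196
Q = 5330, so δQ = 0.196 × 5330 = 1040.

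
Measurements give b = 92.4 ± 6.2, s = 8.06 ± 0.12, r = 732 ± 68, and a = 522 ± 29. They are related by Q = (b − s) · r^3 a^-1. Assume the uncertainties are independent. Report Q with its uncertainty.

Let u = b − s = 84.3. δu = √(δb² + δs²) = √(38.4 + 0.0144) = 6.20, so δu/u = 0.0735.
Q is then a monomial in u, r, a:
δQ/Q = √((δu/u)² + (3·δr/r)² + (-1·δa/a)²) = √(0.00541 + 0.0777 + 0.00309) = 0.294
Q = 6.34e+07, so δQ = 0.294 × 6.34e+07 = 1.86e+07.

(6.34 ± 1.86) × 10^7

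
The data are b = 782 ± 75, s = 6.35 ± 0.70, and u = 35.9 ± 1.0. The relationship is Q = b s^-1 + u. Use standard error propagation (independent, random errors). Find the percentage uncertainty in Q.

11.3%

Let p = b·s^-1 = 123. δp/p = √((1·δb/b)² + (-1·δs/s)²) = √(0.00920 + 0.0122) = 0.146, so δp = 18.0.
Q = p + u: δQ = √(δp² + δu²) = √(324 + 1.00) = 18.0
Q = 159, so δQ/Q = 18.0/159 = 0.113.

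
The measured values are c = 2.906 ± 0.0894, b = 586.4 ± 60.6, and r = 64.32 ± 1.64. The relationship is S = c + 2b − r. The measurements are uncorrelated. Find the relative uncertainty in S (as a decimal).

0.109

Sums and differences: (δS)² = Σ (cᵢ δxᵢ)².
  (δc)² = 0.00799;  (2·δb)² = 14700;  (δr)² = 2.69
δS = √(14700) = 121
S = 1111, so δS/S = 121/1111 = 0.109.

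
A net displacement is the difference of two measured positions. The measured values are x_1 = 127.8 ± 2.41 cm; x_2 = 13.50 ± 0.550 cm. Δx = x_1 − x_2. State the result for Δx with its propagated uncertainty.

114.3 ± 2.47 cm

Δx is a linear combination, so absolute uncertainties add in quadrature:
  (δx_1)² = 5.81;  (δx_2)² = 0.303
δΔx = √(6.11) = 2.47 cm
Δx = 114.3 cm.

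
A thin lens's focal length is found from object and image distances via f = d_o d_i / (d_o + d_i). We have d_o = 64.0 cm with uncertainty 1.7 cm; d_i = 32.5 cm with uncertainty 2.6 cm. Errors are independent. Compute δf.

∂f/∂d_o = (d_i/(d_o+d_i))² = 0.113;  ∂f/∂d_i = (d_o/(d_o+d_i))² = 0.440
δf = √((∂f/∂d_o · δd_o)² + (∂f/∂d_i · δd_i)²) = √(0.0372 + 1.31) = 1.16 cm

1.16 cm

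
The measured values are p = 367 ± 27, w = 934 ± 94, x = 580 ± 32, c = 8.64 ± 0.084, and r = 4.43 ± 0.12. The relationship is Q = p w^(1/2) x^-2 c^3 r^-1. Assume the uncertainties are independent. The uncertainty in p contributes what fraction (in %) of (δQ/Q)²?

24.9%

(δQ/Q)² = (1·δp/p)² + (½·δw/w)² + (-2·δx/x)² + (3·δc/c)² + (-1·δr/r)²
  p term: (1×0.0736)² = 0.00541
  w term: (0.5×0.101)² = 0.00253
  x term: (-2×0.0552)² = 0.0122
  c term: (3×0.00972)² = 0.000851
  r term: (-1×0.0271)² = 0.000734
Total = 0.0217. Share from p = 0.00541/0.0217 = 0.249.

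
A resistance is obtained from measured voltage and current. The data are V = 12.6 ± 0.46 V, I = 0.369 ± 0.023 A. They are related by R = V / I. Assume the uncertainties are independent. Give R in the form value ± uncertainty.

R is a product of powers, so relative uncertainties combine in quadrature:
  (1·δV/V)² = (1×0.0365)² = 0.00133;  (-1·δI/I)² = (-1×0.0623)² = 0.00389
δR/R = √(0.00522) = 0.0722
R = 34.1 Ω, so δR = 0.0722 × 34.1 = 2.47 Ω.

34.1 ± 2.47 Ω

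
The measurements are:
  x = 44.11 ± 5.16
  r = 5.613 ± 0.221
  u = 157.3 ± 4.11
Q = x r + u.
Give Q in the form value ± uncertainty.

Let p = x·r = 247.6. δp/p = √((1·δx/x)² + (1·δr/r)²) = √(0.0137 + 0.00155) = 0.123, so δp = 30.6.
Q = p + u: δQ = √(δp² + δu²) = √(934 + 16.9) = 30.8
Q = 404.9.

404.9 ± 30.8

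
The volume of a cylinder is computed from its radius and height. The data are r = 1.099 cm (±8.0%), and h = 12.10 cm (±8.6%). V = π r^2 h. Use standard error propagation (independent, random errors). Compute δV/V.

Each factor contributes (exponent × relative error)² to (δV/V)²:
  (2·δr/r)² = (2×0.0800)² = 0.0256;  (1·δh/h)² = (1×0.0860)² = 0.00740
δV/V = √(0.0330) = 0.182

0.182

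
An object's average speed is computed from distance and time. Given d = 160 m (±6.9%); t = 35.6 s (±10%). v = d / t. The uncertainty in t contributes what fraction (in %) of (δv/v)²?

(δv/v)² = (1·δd/d)² + (-1·δt/t)²
  d term: (1×0.0690)² = 0.00476
  t term: (-1×0.100)² = 0.0100
Total = 0.0148. Share from t = 0.0100/0.0148 = 0.677.

67.7%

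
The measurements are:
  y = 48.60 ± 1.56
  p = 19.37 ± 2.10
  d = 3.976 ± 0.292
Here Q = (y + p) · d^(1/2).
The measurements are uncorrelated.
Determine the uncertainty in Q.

7.21

Let u = y + p = 67.97. δu = √(δy² + δp²) = √(2.43 + 4.41) = 2.62, so δu/u = 0.0385.
Q is then a monomial in u, d:
δQ/Q = √((δu/u)² + (½·δd/d)²) = √(0.00148 + 0.00135) = 0.0532
Q = 135.5, so δQ = 0.0532 × 135.5 = 7.21.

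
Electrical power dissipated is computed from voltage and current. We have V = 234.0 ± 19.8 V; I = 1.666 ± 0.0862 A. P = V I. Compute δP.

38.7 W

Relative error in a monomial: (δP/P)² = Σ (nᵢ · δxᵢ/xᵢ)².
  (1·δV/V)² = (1×0.0846)² = 0.00716;  (1·δI/I)² = (1×0.0517)² = 0.00268
δP/P = √(0.00984) = 0.0992
P = 389.8 W, so δP = 0.0992 × 389.8 = 38.7 W.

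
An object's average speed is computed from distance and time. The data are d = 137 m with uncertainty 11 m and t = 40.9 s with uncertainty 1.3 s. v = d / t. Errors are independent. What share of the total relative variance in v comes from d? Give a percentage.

(δv/v)² = (1·δd/d)² + (-1·δt/t)²
  d term: (1×0.0803)² = 0.00645
  t term: (-1×0.0318)² = 0.00101
Total = 0.00746. Share from d = 0.00645/0.00746 = 0.865.

86.5%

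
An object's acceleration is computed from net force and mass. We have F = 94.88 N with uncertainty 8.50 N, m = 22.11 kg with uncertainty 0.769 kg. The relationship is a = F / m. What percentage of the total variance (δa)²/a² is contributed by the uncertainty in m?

13.1%

(δa/a)² = (1·δF/F)² + (-1·δm/m)²
  F term: (1×0.0896)² = 0.00803
  m term: (-1×0.0348)² = 0.00121
Total = 0.00924. Share from m = 0.00121/0.00924 = 0.131.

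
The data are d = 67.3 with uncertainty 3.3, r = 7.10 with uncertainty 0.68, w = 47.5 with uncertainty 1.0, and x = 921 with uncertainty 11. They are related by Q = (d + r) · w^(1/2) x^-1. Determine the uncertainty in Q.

Let u = d + r = 74.4. δu = √(δd² + δr²) = √(10.9 + 0.462) = 3.37, so δu/u = 0.0453.
Q is then a monomial in u, w, x:
δQ/Q = √((δu/u)² + (½·δw/w)² + (-1·δx/x)²) = √(0.00205 + 0.000111 + 0.000143) = 0.0480
Q = 0.557, so δQ = 0.0480 × 0.557 = 0.0267.

0.0267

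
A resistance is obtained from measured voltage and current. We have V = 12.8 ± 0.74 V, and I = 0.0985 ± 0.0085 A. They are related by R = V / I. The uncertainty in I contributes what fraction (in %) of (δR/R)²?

(δR/R)² = (1·δV/V)² + (-1·δI/I)²
  V term: (1×0.0578)² = 0.00334
  I term: (-1×0.0863)² = 0.00745
Total = 0.0108. Share from I = 0.00745/0.0108 = 0.690.

69.0%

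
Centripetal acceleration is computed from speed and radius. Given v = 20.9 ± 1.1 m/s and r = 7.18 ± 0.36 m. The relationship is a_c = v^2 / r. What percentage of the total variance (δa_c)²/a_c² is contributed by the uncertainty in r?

(δa_c/a_c)² = (2·δv/v)² + (-1·δr/r)²
  v term: (2×0.0526)² = 0.0111
  r term: (-1×0.0501)² = 0.00251
Total = 0.0136. Share from r = 0.00251/0.0136 = 0.185.

18.5%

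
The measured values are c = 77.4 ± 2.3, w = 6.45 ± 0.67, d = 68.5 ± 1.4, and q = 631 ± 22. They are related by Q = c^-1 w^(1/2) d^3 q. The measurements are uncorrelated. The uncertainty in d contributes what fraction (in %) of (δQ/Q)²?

43.9%

(δQ/Q)² = (-1·δc/c)² + (½·δw/w)² + (3·δd/d)² + (1·δq/q)²
  c term: (-1×0.0297)² = 0.000883
  w term: (0.5×0.104)² = 0.00270
  d term: (3×0.0204)² = 0.00376
  q term: (1×0.0349)² = 0.00122
Total = 0.00856. Share from d = 0.00376/0.00856 = 0.439.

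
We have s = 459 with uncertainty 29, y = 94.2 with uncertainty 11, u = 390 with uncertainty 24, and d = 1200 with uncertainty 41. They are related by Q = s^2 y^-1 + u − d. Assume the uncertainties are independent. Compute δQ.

Let p = s^2·y^-1 = 2240. δp/p = √((2·δs/s)² + (-1·δy/y)²) = √(0.0160 + 0.0136) = 0.172, so δp = 385.
Q = p + u − d: δQ = √(δp² + δu² + δd²) = √(1.48e+05 + 576 + 1680) = 388

388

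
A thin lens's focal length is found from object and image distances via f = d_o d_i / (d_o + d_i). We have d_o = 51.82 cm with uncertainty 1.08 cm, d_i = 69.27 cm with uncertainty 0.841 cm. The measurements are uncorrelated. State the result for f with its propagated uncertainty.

29.64 ± 0.386 cm

∂f/∂d_o = (d_i/(d_o+d_i))² = 0.327;  ∂f/∂d_i = (d_o/(d_o+d_i))² = 0.183
δf = √((∂f/∂d_o · δd_o)² + (∂f/∂d_i · δd_i)²) = √(0.125 + 0.0237) = 0.386 cm
f = 29.64 cm.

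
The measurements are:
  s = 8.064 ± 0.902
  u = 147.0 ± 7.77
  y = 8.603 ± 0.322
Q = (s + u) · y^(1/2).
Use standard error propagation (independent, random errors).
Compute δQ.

24.5

Let w = s + u = 155.1. δw = √(δs² + δu²) = √(0.814 + 60.4) = 7.82, so δw/w = 0.0504.
Q is then a monomial in w, y:
δQ/Q = √((δw/w)² + (½·δy/y)²) = √(0.00254 + 0.000350) = 0.0538
Q = 454.8, so δQ = 0.0538 × 454.8 = 24.5.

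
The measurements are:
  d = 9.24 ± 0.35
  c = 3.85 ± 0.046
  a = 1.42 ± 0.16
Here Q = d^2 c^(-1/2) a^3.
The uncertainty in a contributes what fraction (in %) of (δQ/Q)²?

95.2%

(δQ/Q)² = (2·δd/d)² + (−½·δc/c)² + (3·δa/a)²
  d term: (2×0.0379)² = 0.00574
  c term: (-0.5×0.0119)² = 3.57e-05
  a term: (3×0.113)² = 0.114
Total = 0.120. Share from a = 0.114/0.120 = 0.952.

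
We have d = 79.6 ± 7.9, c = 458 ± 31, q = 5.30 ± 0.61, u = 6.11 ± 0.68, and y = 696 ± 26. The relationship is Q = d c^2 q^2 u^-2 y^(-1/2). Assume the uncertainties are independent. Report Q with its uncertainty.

(4.76 ± 1.72) × 10^5

Relative error in a monomial: (δQ/Q)² = Σ (nᵢ · δxᵢ/xᵢ)².
  (1·δd/d)² = (1×0.0992)² = 0.00985;  (2·δc/c)² = (2×0.0677)² = 0.0183;  (2·δq/q)² = (2×0.115)² = 0.0530;  (-2·δu/u)² = (-2×0.111)² = 0.0495;  (−½·δy/y)² = (-0.5×0.0374)² = 0.000349
δQ/Q = √(0.131) = 0.362
Q = 4.76e+05, so δQ = 0.362 × 4.76e+05 = 1.72e+05.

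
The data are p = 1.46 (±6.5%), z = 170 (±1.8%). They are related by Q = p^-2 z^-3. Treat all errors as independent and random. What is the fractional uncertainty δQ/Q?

Relative error in a monomial: (δQ/Q)² = Σ (nᵢ · δxᵢ/xᵢ)².
  (-2·δp/p)² = (-2×0.0650)² = 0.0169;  (-3·δz/z)² = (-3×0.0180)² = 0.00292
δQ/Q = √(0.0198) = 0.141

0.141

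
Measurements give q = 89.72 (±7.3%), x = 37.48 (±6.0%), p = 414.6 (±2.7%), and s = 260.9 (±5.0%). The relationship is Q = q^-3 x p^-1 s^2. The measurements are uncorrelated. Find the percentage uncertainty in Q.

For a monomial Q ∝ q^-3, x, p^-1, s^2, fractional errors add in quadrature:
  (-3·δq/q)² = (-3×0.0730)² = 0.0480;  (1·δx/x)² = (1×0.0600)² = 0.00360;  (-1·δp/p)² = (-1×0.0270)² = 0.000729;  (2·δs/s)² = (2×0.0500)² = 0.0100
δQ/Q = √(0.0623) = 0.250

25.0%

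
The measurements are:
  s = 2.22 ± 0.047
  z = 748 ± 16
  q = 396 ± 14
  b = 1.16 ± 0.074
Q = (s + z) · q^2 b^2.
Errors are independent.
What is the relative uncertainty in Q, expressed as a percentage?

14.7%

Let u = s + z = 750. δu = √(δs² + δz²) = √(0.00221 + 256) = 16.0, so δu/u = 0.0213.
Q is then a monomial in u, q, b:
δQ/Q = √((δu/u)² + (2·δq/q)² + (2·δb/b)²) = √(0.000455 + 0.00500 + 0.0163) = 0.147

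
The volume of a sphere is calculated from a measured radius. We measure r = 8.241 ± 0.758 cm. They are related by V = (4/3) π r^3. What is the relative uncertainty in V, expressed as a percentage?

27.6%

V ∝ r^3, so δV/V = |3| · δr/r = 3 × 0.0920 = 0.276.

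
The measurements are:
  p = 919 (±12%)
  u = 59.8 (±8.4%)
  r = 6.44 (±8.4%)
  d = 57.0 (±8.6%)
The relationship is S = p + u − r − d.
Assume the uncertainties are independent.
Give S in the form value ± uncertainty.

915 ± 111

For a sum/difference, combine absolute errors in quadrature:
  (δp)² = 12200;  (δu)² = 25.2;  (δr)² = 0.293;  (δd)² = 24.0
δS = √(12200) = 111
S = 915.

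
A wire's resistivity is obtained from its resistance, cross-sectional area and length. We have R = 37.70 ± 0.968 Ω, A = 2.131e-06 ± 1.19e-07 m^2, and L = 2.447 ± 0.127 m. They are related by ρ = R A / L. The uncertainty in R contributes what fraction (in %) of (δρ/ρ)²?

(δρ/ρ)² = (1·δR/R)² + (1·δA/A)² + (-1·δL/L)²
  R term: (1×0.0257)² = 0.000659
  A term: (1×0.0558)² = 0.00312
  L term: (-1×0.0519)² = 0.00269
Total = 0.00647. Share from R = 0.000659/0.00647 = 0.102.

10.2%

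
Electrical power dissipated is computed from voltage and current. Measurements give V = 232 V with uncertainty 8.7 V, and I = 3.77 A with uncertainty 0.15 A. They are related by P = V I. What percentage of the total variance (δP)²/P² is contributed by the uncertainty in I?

53.0%

(δP/P)² = (1·δV/V)² + (1·δI/I)²
  V term: (1×0.0375)² = 0.00141
  I term: (1×0.0398)² = 0.00158
Total = 0.00299. Share from I = 0.00158/0.00299 = 0.530.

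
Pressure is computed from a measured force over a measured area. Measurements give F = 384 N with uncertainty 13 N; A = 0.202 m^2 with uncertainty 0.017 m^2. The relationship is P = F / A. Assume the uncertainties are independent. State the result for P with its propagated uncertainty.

Products/powers → add relative errors in quadrature, weighted by exponent:
  (1·δF/F)² = (1×0.0339)² = 0.00115;  (-1·δA/A)² = (-1×0.0842)² = 0.00708
δP/P = √(0.00823) = 0.0907
P = 1900 Pa, so δP = 0.0907 × 1900 = 172 Pa.

1900 ± 172 Pa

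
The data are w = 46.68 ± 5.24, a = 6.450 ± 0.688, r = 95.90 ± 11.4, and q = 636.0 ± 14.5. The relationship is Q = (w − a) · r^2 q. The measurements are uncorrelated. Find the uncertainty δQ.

Let u = w − a = 40.23. δu = √(δw² + δa²) = √(27.5 + 0.473) = 5.28, so δu/u = 0.131.
Q is then a monomial in u, r, q:
δQ/Q = √((δu/u)² + (2·δr/r)² + (1·δq/q)²) = √(0.0173 + 0.0565 + 0.000520) = 0.273
Q = 2.353e+08, so δQ = 0.273 × 2.353e+08 = 6.41e+07.

6.41e+07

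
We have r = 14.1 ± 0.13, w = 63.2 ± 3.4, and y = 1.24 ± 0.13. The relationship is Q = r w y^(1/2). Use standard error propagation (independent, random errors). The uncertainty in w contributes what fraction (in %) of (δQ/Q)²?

50.5%

(δQ/Q)² = (1·δr/r)² + (1·δw/w)² + (½·δy/y)²
  r term: (1×0.00922)² = 8.5e-05
  w term: (1×0.0538)² = 0.00289
  y term: (0.5×0.105)² = 0.00275
Total = 0.00573. Share from w = 0.00289/0.00573 = 0.505.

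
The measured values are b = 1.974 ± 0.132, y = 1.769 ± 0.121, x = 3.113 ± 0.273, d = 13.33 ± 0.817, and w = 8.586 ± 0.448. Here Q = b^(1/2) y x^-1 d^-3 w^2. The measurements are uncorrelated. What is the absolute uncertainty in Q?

0.00599

Q is a product of powers, so relative uncertainties combine in quadrature:
  (½·δb/b)² = (0.5×0.0669)² = 0.00112;  (1·δy/y)² = (1×0.0684)² = 0.00468;  (-1·δx/x)² = (-1×0.0877)² = 0.00769;  (-3·δd/d)² = (-3×0.0613)² = 0.0338;  (2·δw/w)² = (2×0.0522)² = 0.0109
δQ/Q = √(0.0582) = 0.241
Q = 0.02485, so δQ = 0.241 × 0.02485 = 0.00599.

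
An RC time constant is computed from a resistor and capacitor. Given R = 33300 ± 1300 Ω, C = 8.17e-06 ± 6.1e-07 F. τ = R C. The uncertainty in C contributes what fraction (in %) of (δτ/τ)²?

78.5%

(δτ/τ)² = (1·δR/R)² + (1·δC/C)²
  R term: (1×0.0390)² = 0.00152
  C term: (1×0.0747)² = 0.00557
Total = 0.00710. Share from C = 0.00557/0.00710 = 0.785.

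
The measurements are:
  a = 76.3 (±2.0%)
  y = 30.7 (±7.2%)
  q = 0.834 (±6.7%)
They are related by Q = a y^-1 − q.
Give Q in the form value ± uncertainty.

Let p = a·y^-1 = 2.49. δp/p = √((1·δa/a)² + (-1·δy/y)²) = √(0.000400 + 0.00518) = 0.0747, so δp = 0.186.
Q = p − q: δQ = √(δp² + δq²) = √(0.0345 + 0.00312) = 0.194
Q = 1.65.

1.65 ± 0.194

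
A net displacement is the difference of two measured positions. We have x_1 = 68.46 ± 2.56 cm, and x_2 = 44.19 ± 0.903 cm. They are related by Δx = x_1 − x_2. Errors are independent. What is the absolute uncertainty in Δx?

Absolute uncertainties add in quadrature for a linear combination:
  (δx_1)² = 6.55;  (δx_2)² = 0.815
δΔx = √(7.37) = 2.71 cm

2.71 cm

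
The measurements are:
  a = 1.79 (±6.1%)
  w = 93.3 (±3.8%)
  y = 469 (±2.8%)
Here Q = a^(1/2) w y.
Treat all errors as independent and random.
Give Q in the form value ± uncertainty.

Products/powers → add relative errors in quadrature, weighted by exponent:
  (½·δa/a)² = (0.5×0.0610)² = 0.000930;  (1·δw/w)² = (1×0.0380)² = 0.00144;  (1·δy/y)² = (1×0.0280)² = 0.000784
δQ/Q = √(0.00316) = 0.0562
Q = 58500, so δQ = 0.0562 × 58500 = 3290.

58500 ± 3290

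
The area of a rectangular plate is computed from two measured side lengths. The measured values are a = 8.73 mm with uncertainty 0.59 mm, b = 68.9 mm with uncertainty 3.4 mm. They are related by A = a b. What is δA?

50.3 mm^2

Each factor contributes (exponent × relative error)² to (δA/A)²:
  (1·δa/a)² = (1×0.0676)² = 0.00457;  (1·δb/b)² = (1×0.0493)² = 0.00244
δA/A = √(0.00700) = 0.0837
A = 601 mm^2, so δA = 0.0837 × 601 = 50.3 mm^2.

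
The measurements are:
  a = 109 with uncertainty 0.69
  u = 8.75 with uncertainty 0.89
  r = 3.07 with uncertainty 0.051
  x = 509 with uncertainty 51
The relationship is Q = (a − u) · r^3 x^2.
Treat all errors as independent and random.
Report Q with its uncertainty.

(7.52 ± 1.55) × 10^8

Let w = a − u = 100. δw = √(δa² + δu²) = √(0.476 + 0.792) = 1.13, so δw/w = 0.0112.
Q is then a monomial in w, r, x:
δQ/Q = √((δw/w)² + (3·δr/r)² + (2·δx/x)²) = √(0.000126 + 0.00248 + 0.0402) = 0.207
Q = 7.52e+08, so δQ = 0.207 × 7.52e+08 = 1.55e+08.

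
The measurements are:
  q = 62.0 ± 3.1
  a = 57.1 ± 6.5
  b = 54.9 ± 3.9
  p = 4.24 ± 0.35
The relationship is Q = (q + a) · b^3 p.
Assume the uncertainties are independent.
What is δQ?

Let u = q + a = 119. δu = √(δq² + δa²) = √(9.61 + 42.2) = 7.20, so δu/u = 0.0605.
Q is then a monomial in u, b, p:
δQ/Q = √((δu/u)² + (3·δb/b)² + (1·δp/p)²) = √(0.00366 + 0.0454 + 0.00681) = 0.236
Q = 8.36e+07, so δQ = 0.236 × 8.36e+07 = 1.98e+07.

1.98e+07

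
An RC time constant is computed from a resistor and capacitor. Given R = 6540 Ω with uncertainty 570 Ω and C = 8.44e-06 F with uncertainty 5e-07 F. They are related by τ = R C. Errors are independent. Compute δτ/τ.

0.105

Since τ is a product/quotient, work with relative uncertainties:
  (1·δR/R)² = (1×0.0872)² = 0.00760;  (1·δC/C)² = (1×0.0592)² = 0.00351
δτ/τ = √(0.0111) = 0.105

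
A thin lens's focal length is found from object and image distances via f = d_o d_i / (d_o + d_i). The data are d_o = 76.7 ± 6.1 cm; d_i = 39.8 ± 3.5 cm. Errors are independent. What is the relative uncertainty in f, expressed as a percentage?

∂f/∂d_o = (d_i/(d_o+d_i))² = 0.117;  ∂f/∂d_i = (d_o/(d_o+d_i))² = 0.433
δf = √((∂f/∂d_o · δd_o)² + (∂f/∂d_i · δd_i)²) = √(0.507 + 2.30) = 1.68 cm
f = 26.2 cm, so δf/f = 1.68/26.2 = 0.0640.

6.40%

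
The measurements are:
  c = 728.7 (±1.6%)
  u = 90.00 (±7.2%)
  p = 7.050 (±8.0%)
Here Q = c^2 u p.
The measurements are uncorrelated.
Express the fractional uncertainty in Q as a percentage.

Q is a product of powers, so relative uncertainties combine in quadrature:
  (2·δc/c)² = (2×0.0160)² = 0.00102;  (1·δu/u)² = (1×0.0720)² = 0.00518;  (1·δp/p)² = (1×0.0800)² = 0.00640
δQ/Q = √(0.0126) = 0.112

11.2%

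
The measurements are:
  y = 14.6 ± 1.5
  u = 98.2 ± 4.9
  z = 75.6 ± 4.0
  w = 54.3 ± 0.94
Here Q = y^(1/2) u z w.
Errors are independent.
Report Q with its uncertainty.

For a monomial Q ∝ y^(1/2), u, z, w, fractional errors add in quadrature:
  (½·δy/y)² = (0.5×0.103)² = 0.00264;  (1·δu/u)² = (1×0.0499)² = 0.00249;  (1·δz/z)² = (1×0.0529)² = 0.00280;  (1·δw/w)² = (1×0.0173)² = 0.000300
δQ/Q = √(0.00823) = 0.0907
Q = 1.54e+06, so δQ = 0.0907 × 1.54e+06 = 1.4e+05.

(1.54 ± 0.140) × 10^6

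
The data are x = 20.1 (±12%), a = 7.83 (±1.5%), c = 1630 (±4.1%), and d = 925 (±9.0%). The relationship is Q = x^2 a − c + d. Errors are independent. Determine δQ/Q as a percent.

31.2%

Let p = x^2·a = 3160. δp/p = √((2·δx/x)² + (1·δa/a)²) = √(0.0576 + 0.000225) = 0.240, so δp = 761.
Q = p − c + d: δQ = √(δp² + δc² + δd²) = √(5.79e+05 + 4470 + 6930) = 768
Q = 2460, so δQ/Q = 768/2460 = 0.312.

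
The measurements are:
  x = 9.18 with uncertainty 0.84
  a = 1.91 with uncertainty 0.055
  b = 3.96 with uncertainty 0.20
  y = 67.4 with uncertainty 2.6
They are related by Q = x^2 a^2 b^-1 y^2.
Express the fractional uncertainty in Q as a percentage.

For a monomial Q ∝ x^2, a^2, b^-1, y^2, fractional errors add in quadrature:
  (2·δx/x)² = (2×0.0915)² = 0.0335;  (2·δa/a)² = (2×0.0288)² = 0.00332;  (-1·δb/b)² = (-1×0.0505)² = 0.00255;  (2·δy/y)² = (2×0.0386)² = 0.00595
δQ/Q = √(0.0453) = 0.213

21.3%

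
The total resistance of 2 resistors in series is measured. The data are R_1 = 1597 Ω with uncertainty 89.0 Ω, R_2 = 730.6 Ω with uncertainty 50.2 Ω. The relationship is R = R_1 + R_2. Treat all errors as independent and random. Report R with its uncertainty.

2328 ± 102 Ω

R is a linear combination, so absolute uncertainties add in quadrature:
  (δR_1)² = 7920;  (δR_2)² = 2520
δR = √(10400) = 102 Ω
R = 2328 Ω.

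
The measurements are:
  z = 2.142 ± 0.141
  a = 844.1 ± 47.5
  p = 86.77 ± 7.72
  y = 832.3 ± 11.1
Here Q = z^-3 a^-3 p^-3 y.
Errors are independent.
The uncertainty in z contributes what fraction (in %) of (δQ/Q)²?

28.1%

(δQ/Q)² = (-3·δz/z)² + (-3·δa/a)² + (-3·δp/p)² + (1·δy/y)²
  z term: (-3×0.0658)² = 0.0390
  a term: (-3×0.0563)² = 0.0285
  p term: (-3×0.0890)² = 0.0712
  y term: (1×0.0133)² = 0.000178
Total = 0.139. Share from z = 0.0390/0.139 = 0.281.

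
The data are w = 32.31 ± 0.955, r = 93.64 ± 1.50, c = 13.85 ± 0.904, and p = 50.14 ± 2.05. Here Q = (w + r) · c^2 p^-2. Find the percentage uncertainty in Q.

15.5%

Let u = w + r = 126.0. δu = √(δw² + δr²) = √(0.912 + 2.25) = 1.78, so δu/u = 0.0141.
Q is then a monomial in u, c, p:
δQ/Q = √((δu/u)² + (2·δc/c)² + (-2·δp/p)²) = √(0.000199 + 0.0170 + 0.00669) = 0.155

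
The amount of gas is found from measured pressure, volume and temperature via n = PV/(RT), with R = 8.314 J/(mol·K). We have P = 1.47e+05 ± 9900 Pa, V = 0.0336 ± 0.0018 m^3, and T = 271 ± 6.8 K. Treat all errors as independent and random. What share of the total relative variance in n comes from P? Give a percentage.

56.4%

(δn/n)² = (1·δP/P)² + (1·δV/V)² + (-1·δT/T)²
  P term: (1×0.0673)² = 0.00454
  V term: (1×0.0536)² = 0.00287
  T term: (-1×0.0251)² = 0.000630
Total = 0.00804. Share from P = 0.00454/0.00804 = 0.564.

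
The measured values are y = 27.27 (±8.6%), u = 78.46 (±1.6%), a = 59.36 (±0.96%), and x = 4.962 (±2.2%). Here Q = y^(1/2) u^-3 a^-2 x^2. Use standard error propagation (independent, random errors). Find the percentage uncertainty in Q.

Products/powers → add relative errors in quadrature, weighted by exponent:
  (½·δy/y)² = (0.5×0.0860)² = 0.00185;  (-3·δu/u)² = (-3×0.0160)² = 0.00230;  (-2·δa/a)² = (-2×0.00960)² = 0.000369;  (2·δx/x)² = (2×0.0220)² = 0.00194
δQ/Q = √(0.00646) = 0.0804

8.04%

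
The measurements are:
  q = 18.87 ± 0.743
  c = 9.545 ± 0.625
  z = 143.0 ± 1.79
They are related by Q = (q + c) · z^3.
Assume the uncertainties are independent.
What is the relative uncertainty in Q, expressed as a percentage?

5.08%

Let u = q + c = 28.41. δu = √(δq² + δc²) = √(0.552 + 0.391) = 0.971, so δu/u = 0.0342.
Q is then a monomial in u, z:
δQ/Q = √((δu/u)² + (3·δz/z)²) = √(0.00117 + 0.00141) = 0.0508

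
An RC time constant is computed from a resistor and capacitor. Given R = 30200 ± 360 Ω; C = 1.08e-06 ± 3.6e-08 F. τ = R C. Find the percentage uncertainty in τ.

3.54%

For a monomial τ ∝ R, C, fractional errors add in quadrature:
  (1·δR/R)² = (1×0.0119)² = 0.000142;  (1·δC/C)² = (1×0.0333)² = 0.00111
δτ/τ = √(0.00125) = 0.0354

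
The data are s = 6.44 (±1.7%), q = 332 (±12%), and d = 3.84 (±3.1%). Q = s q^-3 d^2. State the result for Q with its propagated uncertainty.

Since Q is a product/quotient, work with relative uncertainties:
  (1·δs/s)² = (1×0.0170)² = 0.000289;  (-3·δq/q)² = (-3×0.120)² = 0.130;  (2·δd/d)² = (2×0.0310)² = 0.00384
δQ/Q = √(0.134) = 0.366
Q = 2.59e-06, so δQ = 0.366 × 2.59e-06 = 9.49e-07.

(2.59 ± 0.949) × 10^-6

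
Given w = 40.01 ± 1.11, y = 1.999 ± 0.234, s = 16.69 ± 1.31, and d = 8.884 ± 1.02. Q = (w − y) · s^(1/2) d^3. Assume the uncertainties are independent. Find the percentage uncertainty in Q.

34.8%

Let u = w − y = 38.01. δu = √(δw² + δy²) = √(1.23 + 0.0548) = 1.13, so δu/u = 0.0298.
Q is then a monomial in u, s, d:
δQ/Q = √((δu/u)² + (½·δs/s)² + (3·δd/d)²) = √(0.000891 + 0.00154 + 0.119) = 0.348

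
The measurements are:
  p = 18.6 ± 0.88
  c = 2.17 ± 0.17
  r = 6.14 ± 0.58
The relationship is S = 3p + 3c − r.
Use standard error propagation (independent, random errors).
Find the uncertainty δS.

2.75

Each term contributes (cᵢ δxᵢ)² to (δS)²:
  (3·δp)² = 6.97;  (3·δc)² = 0.260;  (δr)² = 0.336
δS = √(7.57) = 2.75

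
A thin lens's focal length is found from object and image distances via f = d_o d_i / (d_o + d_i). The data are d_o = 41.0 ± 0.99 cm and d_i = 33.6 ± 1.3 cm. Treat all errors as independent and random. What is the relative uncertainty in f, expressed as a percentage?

∂f/∂d_o = (d_i/(d_o+d_i))² = 0.203;  ∂f/∂d_i = (d_o/(d_o+d_i))² = 0.302
δf = √((∂f/∂d_o · δd_o)² + (∂f/∂d_i · δd_i)²) = √(0.0403 + 0.154) = 0.441 cm
f = 18.5 cm, so δf/f = 0.441/18.5 = 0.0239.

2.39%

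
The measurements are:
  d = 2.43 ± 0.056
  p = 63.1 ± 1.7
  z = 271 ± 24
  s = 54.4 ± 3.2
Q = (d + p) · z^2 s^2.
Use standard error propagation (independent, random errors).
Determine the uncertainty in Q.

3.05e+09

Let u = d + p = 65.5. δu = √(δd² + δp²) = √(0.00314 + 2.89) = 1.70, so δu/u = 0.0260.
Q is then a monomial in u, z, s:
δQ/Q = √((δu/u)² + (2·δz/z)² + (2·δs/s)²) = √(0.000674 + 0.0314 + 0.0138) = 0.214
Q = 1.42e+10, so δQ = 0.214 × 1.42e+10 = 3.05e+09.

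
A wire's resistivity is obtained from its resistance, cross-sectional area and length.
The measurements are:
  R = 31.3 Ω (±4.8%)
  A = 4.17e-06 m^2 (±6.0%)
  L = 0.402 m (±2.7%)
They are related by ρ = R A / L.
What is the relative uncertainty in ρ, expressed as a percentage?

Since ρ is a product/quotient, work with relative uncertainties:
  (1·δR/R)² = (1×0.0480)² = 0.00230;  (1·δA/A)² = (1×0.0600)² = 0.00360;  (-1·δL/L)² = (-1×0.0270)² = 0.000729
δρ/ρ = √(0.00663) = 0.0814

8.14%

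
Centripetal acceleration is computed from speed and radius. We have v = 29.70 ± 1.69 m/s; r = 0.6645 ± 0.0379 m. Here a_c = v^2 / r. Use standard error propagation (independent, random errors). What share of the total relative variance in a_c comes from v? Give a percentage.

(δa_c/a_c)² = (2·δv/v)² + (-1·δr/r)²
  v term: (2×0.0569)² = 0.0130
  r term: (-1×0.0570)² = 0.00325
Total = 0.0162. Share from v = 0.0130/0.0162 = 0.799.

79.9%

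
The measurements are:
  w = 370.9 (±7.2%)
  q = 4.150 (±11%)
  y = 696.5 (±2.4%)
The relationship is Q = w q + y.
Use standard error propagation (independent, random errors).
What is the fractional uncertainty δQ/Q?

0.0908

Let p = w·q = 1539. δp/p = √((1·δw/w)² + (1·δq/q)²) = √(0.00518 + 0.0121) = 0.131, so δp = 202.
Q = p + y: δQ = √(δp² + δy²) = √(41000 + 279) = 203
Q = 2236, so δQ/Q = 203/2236 = 0.0908.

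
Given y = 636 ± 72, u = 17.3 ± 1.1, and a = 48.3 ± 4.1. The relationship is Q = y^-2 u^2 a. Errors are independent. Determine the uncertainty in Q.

0.00976

Each factor contributes (exponent × relative error)² to (δQ/Q)²:
  (-2·δy/y)² = (-2×0.113)² = 0.0513;  (2·δu/u)² = (2×0.0636)² = 0.0162;  (1·δa/a)² = (1×0.0849)² = 0.00721
δQ/Q = √(0.0746) = 0.273
Q = 0.0357, so δQ = 0.273 × 0.0357 = 0.00976.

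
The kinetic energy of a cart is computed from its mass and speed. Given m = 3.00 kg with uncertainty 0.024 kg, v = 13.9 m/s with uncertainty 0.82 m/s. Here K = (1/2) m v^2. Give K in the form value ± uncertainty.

Products/powers → add relative errors in quadrature, weighted by exponent:
  (1·δm/m)² = (1×0.00800)² = 6.4e-05;  (2·δv/v)² = (2×0.0590)² = 0.0139
δK/K = √(0.0140) = 0.118
K = 290 J, so δK = 0.118 × 290 = 34.3 J.

290 ± 34.3 J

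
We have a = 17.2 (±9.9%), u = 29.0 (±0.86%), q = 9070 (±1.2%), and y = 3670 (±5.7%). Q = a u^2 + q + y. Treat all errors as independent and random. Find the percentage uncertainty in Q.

Let p = a·u^2 = 14500. δp/p = √((1·δa/a)² + (2·δu/u)²) = √(0.00980 + 0.000296) = 0.100, so δp = 1450.
Q = p + q + y: δQ = √(δp² + δq² + δy²) = √(2.11e+06 + 11800 + 43800) = 1470
Q = 27200, so δQ/Q = 1470/27200 = 0.0541.

5.41%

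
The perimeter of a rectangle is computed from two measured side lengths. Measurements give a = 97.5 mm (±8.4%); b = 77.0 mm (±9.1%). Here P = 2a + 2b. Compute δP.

21.6 mm

Absolute uncertainties add in quadrature for a linear combination:
  (2·δa)² = 268;  (2·δb)² = 196
δP = √(465) = 21.6 mm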